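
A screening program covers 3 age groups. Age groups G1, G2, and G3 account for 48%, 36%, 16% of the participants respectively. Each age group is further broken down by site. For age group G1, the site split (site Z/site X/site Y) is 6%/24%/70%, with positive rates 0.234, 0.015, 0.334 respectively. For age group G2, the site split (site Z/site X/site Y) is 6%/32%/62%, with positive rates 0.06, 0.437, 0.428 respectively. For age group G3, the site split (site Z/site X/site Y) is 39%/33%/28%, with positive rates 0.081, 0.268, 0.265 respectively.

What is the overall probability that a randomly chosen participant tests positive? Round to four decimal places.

P(T|G1) = 0.06·0.234 + 0.24·0.015 + 0.7·0.334 = 0.01404 + 0.0036 + 0.2338 = 0.25144
P(T|G2) = 0.06·0.06 + 0.32·0.437 + 0.62·0.428 = 0.0036 + 0.13984 + 0.26536 = 0.4088
P(T|G3) = 0.39·0.081 + 0.33·0.268 + 0.28·0.265 = 0.03159 + 0.08844 + 0.0742 = 0.19423
By total probability over the outer partition,
P(T) = 0.48·0.25144 + 0.36·0.4088 + 0.16·0.19423
      = 0.1206912 + 0.147168 + 0.0310768 = 0.298936

0.2989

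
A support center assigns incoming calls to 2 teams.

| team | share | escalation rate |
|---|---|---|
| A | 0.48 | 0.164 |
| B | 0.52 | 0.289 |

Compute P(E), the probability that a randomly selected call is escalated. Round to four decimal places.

0.2290

P(E) = P(E|A)·P(A) + P(E|B)·P(B)
      = 0.164·0.48 + 0.289·0.52
      = 0.07872 + 0.15028 = 0.229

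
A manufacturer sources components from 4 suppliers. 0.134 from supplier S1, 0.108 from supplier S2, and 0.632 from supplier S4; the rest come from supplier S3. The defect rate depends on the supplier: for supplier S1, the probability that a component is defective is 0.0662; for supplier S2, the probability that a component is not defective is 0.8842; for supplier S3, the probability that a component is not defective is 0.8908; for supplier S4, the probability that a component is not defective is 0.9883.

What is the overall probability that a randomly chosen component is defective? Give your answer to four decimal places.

P(D) ≈ 0.0425

P(S3) = 1 − (0.134 + 0.108 + 0.632) = 0.126.
P(D|S2) = 1 − 0.8842 = 0.1158.
P(D|S3) = 1 − 0.8908 = 0.1092.
P(D|S4) = 1 − 0.9883 = 0.0117.
By the law of total probability,
P(D) = P(D|S1)·P(S1) + P(D|S2)·P(S2) + P(D|S3)·P(S3) + P(D|S4)·P(S4)
      = 0.0662·0.134 + 0.1158·0.108 + 0.1092·0.126 + 0.0117·0.632
      = 0.0088708 + 0.0125064 + 0.0137592 + 0.0073944 = 0.0425308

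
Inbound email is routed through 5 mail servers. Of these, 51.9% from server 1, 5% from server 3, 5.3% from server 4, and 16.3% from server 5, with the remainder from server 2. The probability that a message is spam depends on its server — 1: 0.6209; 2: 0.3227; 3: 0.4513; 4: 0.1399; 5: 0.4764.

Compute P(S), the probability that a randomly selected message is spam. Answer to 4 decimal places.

P(2) = 1 − (0.519 + 0.05 + 0.053 + 0.163) = 0.215.
By the law of total probability,
P(S) = P(S|1)·P(1) + P(S|2)·P(2) + P(S|3)·P(3) + P(S|4)·P(4) + P(S|5)·P(5)
      = 0.6209·0.519 + 0.3227·0.215 + 0.4513·0.05 + 0.1399·0.053 + 0.4764·0.163
      = 0.3222471 + 0.0693805 + 0.022565 + 0.0074147 + 0.0776532 = 0.4992605

0.4993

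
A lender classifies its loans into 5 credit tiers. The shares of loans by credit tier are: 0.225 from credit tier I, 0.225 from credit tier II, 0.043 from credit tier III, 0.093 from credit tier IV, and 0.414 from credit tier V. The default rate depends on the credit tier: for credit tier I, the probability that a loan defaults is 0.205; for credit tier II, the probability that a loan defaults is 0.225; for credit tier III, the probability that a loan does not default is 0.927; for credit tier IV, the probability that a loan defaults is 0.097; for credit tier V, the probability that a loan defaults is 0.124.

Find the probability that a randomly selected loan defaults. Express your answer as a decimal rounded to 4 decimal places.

P(D|III) = 1 − 0.927 = 0.073.
By the law of total probability,
P(D) = P(D|I)·P(I) + P(D|II)·P(II) + P(D|III)·P(III) + P(D|IV)·P(IV) + P(D|V)·P(V)
      = 0.205·0.225 + 0.225·0.225 + 0.073·0.043 + 0.097·0.093 + 0.124·0.414
      = 0.046125 + 0.050625 + 0.003139 + 0.009021 + 0.051336 = 0.160246

0.1602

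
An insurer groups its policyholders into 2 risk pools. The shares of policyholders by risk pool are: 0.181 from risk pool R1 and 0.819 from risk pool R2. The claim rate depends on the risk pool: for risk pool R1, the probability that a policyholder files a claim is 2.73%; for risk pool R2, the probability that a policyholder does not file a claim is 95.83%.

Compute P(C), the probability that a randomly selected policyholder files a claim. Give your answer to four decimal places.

P(C) ≈ 0.0391

P(C|R2) = 1 − 0.9583 = 0.0417.
By the law of total probability,
P(C) = P(C|R1)·P(R1) + P(C|R2)·P(R2)
      = 0.0273·0.181 + 0.0417·0.819
      = 0.0049413 + 0.0341523 = 0.0390936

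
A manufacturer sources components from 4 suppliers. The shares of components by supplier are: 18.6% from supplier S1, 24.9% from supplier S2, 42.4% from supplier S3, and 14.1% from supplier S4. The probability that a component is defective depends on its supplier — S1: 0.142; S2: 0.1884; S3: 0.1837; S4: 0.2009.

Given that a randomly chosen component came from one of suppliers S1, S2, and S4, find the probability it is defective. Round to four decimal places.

Let S = {S1, S2, S4}.
P(S) = 0.186 + 0.249 + 0.141 = 0.576.
P(D ∩ S) = 0.142·0.186 + 0.1884·0.249 + 0.2009·0.141 = 0.026412 + 0.0469116 + 0.0283269 = 0.1016505.
P(D | S) = 0.1016505 / 0.576 = 0.176477…

P(D|S) ≈ 0.1765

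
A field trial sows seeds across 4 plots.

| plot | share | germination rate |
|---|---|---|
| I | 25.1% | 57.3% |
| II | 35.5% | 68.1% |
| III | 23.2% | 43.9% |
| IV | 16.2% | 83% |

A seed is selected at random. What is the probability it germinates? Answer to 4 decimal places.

Summing over the partition,
P(G) = P(G|I)·P(I) + P(G|II)·P(II) + P(G|III)·P(III) + P(G|IV)·P(IV)
      = 0.573·0.251 + 0.681·0.355 + 0.439·0.232 + 0.83·0.162
      = 0.143823 + 0.241755 + 0.101848 + 0.13446 = 0.621886

P(G) ≈ 0.6219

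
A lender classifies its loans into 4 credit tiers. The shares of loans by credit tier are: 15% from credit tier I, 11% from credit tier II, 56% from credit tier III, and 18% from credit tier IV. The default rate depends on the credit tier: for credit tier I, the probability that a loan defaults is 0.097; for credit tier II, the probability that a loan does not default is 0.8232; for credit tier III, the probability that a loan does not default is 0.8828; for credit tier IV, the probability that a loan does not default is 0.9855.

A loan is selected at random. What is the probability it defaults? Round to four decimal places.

P(D) ≈ 0.1022

P(D|II) = 1 − 0.8232 = 0.1768.
P(D|III) = 1 − 0.8828 = 0.1172.
P(D|IV) = 1 − 0.9855 = 0.0145.
By the law of total probability,
P(D) = P(D|I)·P(I) + P(D|II)·P(II) + P(D|III)·P(III) + P(D|IV)·P(IV)
      = 0.097·0.15 + 0.1768·0.11 + 0.1172·0.56 + 0.0145·0.18
      = 0.01455 + 0.019448 + 0.065632 + 0.00261 = 0.10224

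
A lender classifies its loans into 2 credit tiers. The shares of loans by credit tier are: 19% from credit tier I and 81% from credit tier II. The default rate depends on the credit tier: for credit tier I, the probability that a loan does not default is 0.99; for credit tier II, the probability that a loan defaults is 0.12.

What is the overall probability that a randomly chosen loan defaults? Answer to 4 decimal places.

0.0991

P(D|I) = 1 − 0.99 = 0.01.
Summing over the partition,
P(D) = P(D|I)·P(I) + P(D|II)·P(II)
      = 0.01·0.19 + 0.12·0.81
      = 0.0019 + 0.0972 = 0.0991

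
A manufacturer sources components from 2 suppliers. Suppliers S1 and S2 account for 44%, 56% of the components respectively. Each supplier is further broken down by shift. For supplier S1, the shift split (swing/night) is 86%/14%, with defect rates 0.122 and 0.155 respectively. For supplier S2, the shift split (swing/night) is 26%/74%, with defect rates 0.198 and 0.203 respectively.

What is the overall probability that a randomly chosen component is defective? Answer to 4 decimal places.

P(D|S1) = 0.86·0.122 + 0.14·0.155 = 0.10492 + 0.0217 = 0.12662
P(D|S2) = 0.26·0.198 + 0.74·0.203 = 0.05148 + 0.15022 = 0.2017
Then overall,
P(D) = 0.44·0.12662 + 0.56·0.2017
      = 0.0557128 + 0.112952 = 0.1686648

P(D) ≈ 0.1687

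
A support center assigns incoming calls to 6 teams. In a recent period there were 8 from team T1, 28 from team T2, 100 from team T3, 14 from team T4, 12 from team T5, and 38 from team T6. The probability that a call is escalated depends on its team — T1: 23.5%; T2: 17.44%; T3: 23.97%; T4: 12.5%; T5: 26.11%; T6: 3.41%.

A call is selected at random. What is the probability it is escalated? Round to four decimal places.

Total: 8 + 28 + 100 + 14 + 12 + 38 = 200.
P(T1) = 8/200 = 0.04. P(T2) = 28/200 = 0.14. P(T3) = 100/200 = 0.5. P(T4) = 14/200 = 0.07. P(T5) = 12/200 = 0.06. P(T6) = 38/200 = 0.19.
By the law of total probability,
P(E) = P(E|T1)·P(T1) + P(E|T2)·P(T2) + P(E|T3)·P(T3) + P(E|T4)·P(T4) + P(E|T5)·P(T5) + P(E|T6)·P(T6)
      = 0.235·0.04 + 0.1744·0.14 + 0.2397·0.5 + 0.125·0.07 + 0.2611·0.06 + 0.0341·0.19
      = 0.0094 + 0.024416 + 0.11985 + 0.00875 + 0.015666 + 0.006479 = 0.184561

P(E) ≈ 0.1846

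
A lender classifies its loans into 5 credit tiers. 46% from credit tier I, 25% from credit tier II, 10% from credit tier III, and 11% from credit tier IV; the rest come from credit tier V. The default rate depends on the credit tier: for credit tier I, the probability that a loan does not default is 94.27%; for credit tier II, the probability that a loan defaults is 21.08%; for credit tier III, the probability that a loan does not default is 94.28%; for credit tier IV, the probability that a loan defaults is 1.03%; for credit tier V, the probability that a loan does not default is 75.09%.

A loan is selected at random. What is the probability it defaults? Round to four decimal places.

0.1058

P(V) = 1 − (0.46 + 0.25 + 0.1 + 0.11) = 0.08.
P(D|I) = 1 − 0.9427 = 0.0573.
P(D|III) = 1 − 0.9428 = 0.0572.
P(D|V) = 1 − 0.7509 = 0.2491.
By the law of total probability,
P(D) = P(D|I)·P(I) + P(D|II)·P(II) + P(D|III)·P(III) + P(D|IV)·P(IV) + P(D|V)·P(V)
      = 0.0573·0.46 + 0.2108·0.25 + 0.0572·0.1 + 0.0103·0.11 + 0.2491·0.08
      = 0.026358 + 0.0527 + 0.00572 + 0.001133 + 0.019928 = 0.105839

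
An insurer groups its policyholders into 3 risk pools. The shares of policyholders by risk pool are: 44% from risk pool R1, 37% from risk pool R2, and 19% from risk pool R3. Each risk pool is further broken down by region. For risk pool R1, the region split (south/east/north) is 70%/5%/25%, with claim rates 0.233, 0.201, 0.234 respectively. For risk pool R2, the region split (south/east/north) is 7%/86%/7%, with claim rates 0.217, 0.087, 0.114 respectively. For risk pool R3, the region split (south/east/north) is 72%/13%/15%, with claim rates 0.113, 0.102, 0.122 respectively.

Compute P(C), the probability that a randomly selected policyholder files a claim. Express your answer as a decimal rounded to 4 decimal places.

0.1596

P(C|R1) = 0.7·0.233 + 0.05·0.201 + 0.25·0.234 = 0.1631 + 0.01005 + 0.0585 = 0.23165
P(C|R2) = 0.07·0.217 + 0.86·0.087 + 0.07·0.114 = 0.01519 + 0.07482 + 0.00798 = 0.09799
P(C|R3) = 0.72·0.113 + 0.13·0.102 + 0.15·0.122 = 0.08136 + 0.01326 + 0.0183 = 0.11292
By total probability over the outer partition,
P(C) = 0.44·0.23165 + 0.37·0.09799 + 0.19·0.11292
      = 0.101926 + 0.0362563 + 0.0214548 = 0.1596371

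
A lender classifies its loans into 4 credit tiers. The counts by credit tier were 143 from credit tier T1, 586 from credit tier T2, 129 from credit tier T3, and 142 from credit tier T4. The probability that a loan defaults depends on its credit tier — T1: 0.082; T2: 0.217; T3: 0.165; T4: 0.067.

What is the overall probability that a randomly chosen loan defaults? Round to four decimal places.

Total: 143 + 586 + 129 + 142 = 1000.
P(T1) = 143/1000 = 0.143. P(T2) = 586/1000 = 0.586. P(T3) = 129/1000 = 0.129. P(T4) = 142/1000 = 0.142.
Summing over the partition,
P(D) = P(D|T1)·P(T1) + P(D|T2)·P(T2) + P(D|T3)·P(T3) + P(D|T4)·P(T4)
      = 0.082·0.143 + 0.217·0.586 + 0.165·0.129 + 0.067·0.142
      = 0.011726 + 0.127162 + 0.021285 + 0.009514 = 0.169687

P(D) ≈ 0.1697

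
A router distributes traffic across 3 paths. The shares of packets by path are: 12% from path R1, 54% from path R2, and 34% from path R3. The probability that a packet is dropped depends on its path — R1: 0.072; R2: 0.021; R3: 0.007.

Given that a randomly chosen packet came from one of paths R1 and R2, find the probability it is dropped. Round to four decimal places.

P(L|S) ≈ 0.0303

Let S = {R1, R2}.
P(S) = 0.12 + 0.54 = 0.66.
P(L ∩ S) = 0.072·0.12 + 0.021·0.54 = 0.00864 + 0.01134 = 0.01998.
P(L | S) = 0.01998 / 0.66 = 0.030273…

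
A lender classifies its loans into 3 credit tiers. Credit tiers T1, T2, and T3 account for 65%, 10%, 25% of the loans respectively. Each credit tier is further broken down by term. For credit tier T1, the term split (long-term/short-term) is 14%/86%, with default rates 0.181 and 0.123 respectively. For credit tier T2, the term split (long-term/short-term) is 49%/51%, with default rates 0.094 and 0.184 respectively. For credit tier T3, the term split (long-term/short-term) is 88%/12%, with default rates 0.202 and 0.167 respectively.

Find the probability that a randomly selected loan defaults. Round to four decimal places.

P(D) ≈ 0.1487

P(D|T1) = 0.14·0.181 + 0.86·0.123 = 0.02534 + 0.10578 = 0.13112
P(D|T2) = 0.49·0.094 + 0.51·0.184 = 0.04606 + 0.09384 = 0.1399
P(D|T3) = 0.88·0.202 + 0.12·0.167 = 0.17776 + 0.02004 = 0.1978
Then overall,
P(D) = 0.65·0.13112 + 0.1·0.1399 + 0.25·0.1978
      = 0.085228 + 0.01399 + 0.04945 = 0.148668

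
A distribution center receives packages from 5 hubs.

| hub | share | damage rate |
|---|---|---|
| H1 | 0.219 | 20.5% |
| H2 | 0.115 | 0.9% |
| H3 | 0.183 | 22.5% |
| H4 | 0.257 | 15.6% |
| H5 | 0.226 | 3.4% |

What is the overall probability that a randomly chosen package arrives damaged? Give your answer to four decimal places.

Using total probability over the partition,
P(D) = P(D|H1)·P(H1) + P(D|H2)·P(H2) + P(D|H3)·P(H3) + P(D|H4)·P(H4) + P(D|H5)·P(H5)
      = 0.205·0.219 + 0.009·0.115 + 0.225·0.183 + 0.156·0.257 + 0.034·0.226
      = 0.044895 + 0.001035 + 0.041175 + 0.040092 + 0.007684 = 0.134881

0.1349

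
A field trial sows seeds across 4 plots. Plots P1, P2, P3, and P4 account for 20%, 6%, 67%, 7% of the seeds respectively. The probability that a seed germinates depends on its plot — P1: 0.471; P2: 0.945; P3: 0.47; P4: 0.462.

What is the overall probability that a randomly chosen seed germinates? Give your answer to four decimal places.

Using total probability over the partition,
P(G) = P(G|P1)·P(P1) + P(G|P2)·P(P2) + P(G|P3)·P(P3) + P(G|P4)·P(P4)
      = 0.471·0.2 + 0.945·0.06 + 0.47·0.67 + 0.462·0.07
      = 0.0942 + 0.0567 + 0.3149 + 0.03234 = 0.49814

0.4981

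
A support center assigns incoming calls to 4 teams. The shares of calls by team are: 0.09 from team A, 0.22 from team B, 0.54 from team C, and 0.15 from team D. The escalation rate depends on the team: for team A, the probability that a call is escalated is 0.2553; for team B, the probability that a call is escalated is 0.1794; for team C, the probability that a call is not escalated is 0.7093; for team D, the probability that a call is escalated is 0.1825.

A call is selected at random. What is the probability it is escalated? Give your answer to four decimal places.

P(E|C) = 1 − 0.7093 = 0.2907.
P(E) = P(E|A)·P(A) + P(E|B)·P(B) + P(E|C)·P(C) + P(E|D)·P(D)
      = 0.2553·0.09 + 0.1794·0.22 + 0.2907·0.54 + 0.1825·0.15
      = 0.022977 + 0.039468 + 0.156978 + 0.027375 = 0.246798

P(E) ≈ 0.2468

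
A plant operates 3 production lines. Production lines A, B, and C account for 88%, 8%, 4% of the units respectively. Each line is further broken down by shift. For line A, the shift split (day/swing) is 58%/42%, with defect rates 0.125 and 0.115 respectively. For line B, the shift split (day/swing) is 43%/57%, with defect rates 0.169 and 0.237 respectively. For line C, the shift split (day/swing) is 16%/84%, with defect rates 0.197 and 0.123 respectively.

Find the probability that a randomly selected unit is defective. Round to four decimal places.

P(D|A) = 0.58·0.125 + 0.42·0.115 = 0.0725 + 0.0483 = 0.1208
P(D|B) = 0.43·0.169 + 0.57·0.237 = 0.07267 + 0.13509 = 0.20776
P(D|C) = 0.16·0.197 + 0.84·0.123 = 0.03152 + 0.10332 = 0.13484
By total probability over the outer partition,
P(D) = 0.88·0.1208 + 0.08·0.20776 + 0.04·0.13484
      = 0.106304 + 0.0166208 + 0.0053936 = 0.1283184

P(D) ≈ 0.1283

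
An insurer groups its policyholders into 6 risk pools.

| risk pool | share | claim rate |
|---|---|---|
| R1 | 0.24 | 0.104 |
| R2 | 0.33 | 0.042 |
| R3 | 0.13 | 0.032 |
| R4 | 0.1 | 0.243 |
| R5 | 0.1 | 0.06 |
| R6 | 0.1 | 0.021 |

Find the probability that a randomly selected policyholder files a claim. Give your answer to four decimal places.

P(C) = P(C|R1)·P(R1) + P(C|R2)·P(R2) + P(C|R3)·P(R3) + P(C|R4)·P(R4) + P(C|R5)·P(R5) + P(C|R6)·P(R6)
      = 0.104·0.24 + 0.042·0.33 + 0.032·0.13 + 0.243·0.1 + 0.06·0.1 + 0.021·0.1
      = 0.02496 + 0.01386 + 0.00416 + 0.0243 + 0.006 + 0.0021 = 0.07538

P(C) ≈ 0.0754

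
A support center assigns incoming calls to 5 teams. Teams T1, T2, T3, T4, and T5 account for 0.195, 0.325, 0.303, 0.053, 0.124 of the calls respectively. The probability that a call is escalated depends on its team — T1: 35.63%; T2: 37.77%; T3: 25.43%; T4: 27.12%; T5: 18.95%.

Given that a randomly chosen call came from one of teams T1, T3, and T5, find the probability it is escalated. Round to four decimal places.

Let S = {T1, T3, T5}.
P(S) = 0.195 + 0.303 + 0.124 = 0.622.
P(E ∩ S) = 0.3563·0.195 + 0.2543·0.303 + 0.1895·0.124 = 0.0694785 + 0.0770529 + 0.023498 = 0.1700294.
P(E | S) = 0.1700294 / 0.622 = 0.273359…

0.2734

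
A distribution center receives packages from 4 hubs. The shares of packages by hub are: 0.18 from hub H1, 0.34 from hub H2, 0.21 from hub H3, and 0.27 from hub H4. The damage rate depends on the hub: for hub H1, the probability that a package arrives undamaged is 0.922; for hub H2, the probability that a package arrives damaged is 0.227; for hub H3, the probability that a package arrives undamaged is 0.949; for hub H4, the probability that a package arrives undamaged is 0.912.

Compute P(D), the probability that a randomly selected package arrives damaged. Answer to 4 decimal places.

P(D|H1) = 1 − 0.922 = 0.078.
P(D|H3) = 1 − 0.949 = 0.051.
P(D|H4) = 1 − 0.912 = 0.088.
P(D) = P(D|H1)·P(H1) + P(D|H2)·P(H2) + P(D|H3)·P(H3) + P(D|H4)·P(H4)
      = 0.078·0.18 + 0.227·0.34 + 0.051·0.21 + 0.088·0.27
      = 0.01404 + 0.07718 + 0.01071 + 0.02376 = 0.12569

P(D) ≈ 0.1257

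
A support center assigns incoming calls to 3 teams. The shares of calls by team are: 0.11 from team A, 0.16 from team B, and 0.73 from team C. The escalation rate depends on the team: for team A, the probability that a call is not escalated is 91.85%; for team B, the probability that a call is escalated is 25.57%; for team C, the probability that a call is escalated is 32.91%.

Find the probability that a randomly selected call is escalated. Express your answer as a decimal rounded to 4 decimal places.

P(E|A) = 1 − 0.9185 = 0.0815.
P(E) = P(E|A)·P(A) + P(E|B)·P(B) + P(E|C)·P(C)
      = 0.0815·0.11 + 0.2557·0.16 + 0.3291·0.73
      = 0.008965 + 0.040912 + 0.240243 = 0.29012

P(E) ≈ 0.2901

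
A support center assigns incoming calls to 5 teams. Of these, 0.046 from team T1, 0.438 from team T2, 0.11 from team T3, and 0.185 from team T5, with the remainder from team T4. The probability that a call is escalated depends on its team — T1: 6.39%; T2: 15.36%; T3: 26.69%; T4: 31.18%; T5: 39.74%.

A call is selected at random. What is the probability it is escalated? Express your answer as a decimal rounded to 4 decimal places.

P(E) ≈ 0.2420

P(T4) = 1 − (0.046 + 0.438 + 0.11 + 0.185) = 0.221.
P(E) = P(E|T1)·P(T1) + P(E|T2)·P(T2) + P(E|T3)·P(T3) + P(E|T4)·P(T4) + P(E|T5)·P(T5)
      = 0.0639·0.046 + 0.1536·0.438 + 0.2669·0.11 + 0.3118·0.221 + 0.3974·0.185
      = 0.0029394 + 0.0672768 + 0.029359 + 0.0689078 + 0.073519 = 0.242002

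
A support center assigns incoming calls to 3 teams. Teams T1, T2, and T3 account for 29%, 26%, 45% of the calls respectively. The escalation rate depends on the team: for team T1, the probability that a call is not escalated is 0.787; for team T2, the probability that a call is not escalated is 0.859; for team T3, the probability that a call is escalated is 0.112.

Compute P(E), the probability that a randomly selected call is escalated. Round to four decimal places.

P(E) ≈ 0.1488

P(E|T1) = 1 − 0.787 = 0.213.
P(E|T2) = 1 − 0.859 = 0.141.
Summing over the partition,
P(E) = P(E|T1)·P(T1) + P(E|T2)·P(T2) + P(E|T3)·P(T3)
      = 0.213·0.29 + 0.141·0.26 + 0.112·0.45
      = 0.06177 + 0.03666 + 0.0504 = 0.14883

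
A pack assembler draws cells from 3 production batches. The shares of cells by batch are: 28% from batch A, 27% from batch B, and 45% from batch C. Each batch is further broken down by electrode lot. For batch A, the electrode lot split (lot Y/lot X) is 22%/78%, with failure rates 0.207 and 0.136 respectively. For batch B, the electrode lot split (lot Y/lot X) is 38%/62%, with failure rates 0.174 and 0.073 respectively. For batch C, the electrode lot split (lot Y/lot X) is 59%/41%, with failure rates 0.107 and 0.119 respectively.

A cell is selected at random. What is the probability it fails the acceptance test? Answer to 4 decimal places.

P(F|A) = 0.22·0.207 + 0.78·0.136 = 0.04554 + 0.10608 = 0.15162
P(F|B) = 0.38·0.174 + 0.62·0.073 = 0.06612 + 0.04526 = 0.11138
P(F|C) = 0.59·0.107 + 0.41·0.119 = 0.06313 + 0.04879 = 0.11192
Then overall,
P(F) = 0.28·0.15162 + 0.27·0.11138 + 0.45·0.11192
      = 0.0424536 + 0.0300726 + 0.050364 = 0.1228902

P(F) ≈ 0.1229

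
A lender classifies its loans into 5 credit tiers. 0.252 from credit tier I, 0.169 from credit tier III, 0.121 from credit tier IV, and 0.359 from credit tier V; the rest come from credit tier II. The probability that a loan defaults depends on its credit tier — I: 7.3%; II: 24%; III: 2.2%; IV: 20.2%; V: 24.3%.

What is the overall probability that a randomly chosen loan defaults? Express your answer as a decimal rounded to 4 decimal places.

P(II) = 1 − (0.252 + 0.169 + 0.121 + 0.359) = 0.099.
P(D) = P(D|I)·P(I) + P(D|II)·P(II) + P(D|III)·P(III) + P(D|IV)·P(IV) + P(D|V)·P(V)
      = 0.073·0.252 + 0.24·0.099 + 0.022·0.169 + 0.202·0.121 + 0.243·0.359
      = 0.018396 + 0.02376 + 0.003718 + 0.024442 + 0.087237 = 0.157553

0.1576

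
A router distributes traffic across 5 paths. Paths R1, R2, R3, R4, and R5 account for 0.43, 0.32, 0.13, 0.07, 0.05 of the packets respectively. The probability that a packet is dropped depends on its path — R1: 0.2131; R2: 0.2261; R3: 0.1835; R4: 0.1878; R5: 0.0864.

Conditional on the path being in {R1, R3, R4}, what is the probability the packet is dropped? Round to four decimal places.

0.2042

Let S = {R1, R3, R4}.
P(S) = 0.43 + 0.13 + 0.07 = 0.63.
P(L ∩ S) = 0.2131·0.43 + 0.1835·0.13 + 0.1878·0.07 = 0.091633 + 0.023855 + 0.013146 = 0.128634.
P(L | S) = 0.128634 / 0.63 = 0.204181…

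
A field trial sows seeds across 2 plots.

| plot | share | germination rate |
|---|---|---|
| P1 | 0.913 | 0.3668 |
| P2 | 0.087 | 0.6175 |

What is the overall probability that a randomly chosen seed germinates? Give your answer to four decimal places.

P(G) ≈ 0.3886

P(G) = P(G|P1)·P(P1) + P(G|P2)·P(P2)
      = 0.3668·0.913 + 0.6175·0.087
      = 0.3348884 + 0.0537225 = 0.3886109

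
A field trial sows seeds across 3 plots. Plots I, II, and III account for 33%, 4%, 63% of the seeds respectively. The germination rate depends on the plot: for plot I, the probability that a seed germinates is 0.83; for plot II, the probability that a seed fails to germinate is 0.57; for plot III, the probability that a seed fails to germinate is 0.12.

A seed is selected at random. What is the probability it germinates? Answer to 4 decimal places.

P(G) ≈ 0.8455

P(G|II) = 1 − 0.57 = 0.43.
P(G|III) = 1 − 0.12 = 0.88.
P(G) = P(G|I)·P(I) + P(G|II)·P(II) + P(G|III)·P(III)
      = 0.83·0.33 + 0.43·0.04 + 0.88·0.63
      = 0.2739 + 0.0172 + 0.5544 = 0.8455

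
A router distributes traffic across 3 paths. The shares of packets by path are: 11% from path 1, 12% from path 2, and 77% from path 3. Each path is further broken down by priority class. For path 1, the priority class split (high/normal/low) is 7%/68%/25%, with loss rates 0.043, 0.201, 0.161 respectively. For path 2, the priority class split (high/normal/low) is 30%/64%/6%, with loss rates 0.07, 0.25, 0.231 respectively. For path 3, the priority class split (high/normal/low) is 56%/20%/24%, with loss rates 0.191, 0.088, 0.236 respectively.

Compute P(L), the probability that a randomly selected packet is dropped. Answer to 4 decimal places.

P(L) ≈ 0.1827

P(L|1) = 0.07·0.043 + 0.68·0.201 + 0.25·0.161 = 0.00301 + 0.13668 + 0.04025 = 0.17994
P(L|2) = 0.3·0.07 + 0.64·0.25 + 0.06·0.231 = 0.021 + 0.16 + 0.01386 = 0.19486
P(L|3) = 0.56·0.191 + 0.2·0.088 + 0.24·0.236 = 0.10696 + 0.0176 + 0.05664 = 0.1812
By total probability over the outer partition,
P(L) = 0.11·0.17994 + 0.12·0.19486 + 0.77·0.1812
      = 0.0197934 + 0.0233832 + 0.139524 = 0.1827006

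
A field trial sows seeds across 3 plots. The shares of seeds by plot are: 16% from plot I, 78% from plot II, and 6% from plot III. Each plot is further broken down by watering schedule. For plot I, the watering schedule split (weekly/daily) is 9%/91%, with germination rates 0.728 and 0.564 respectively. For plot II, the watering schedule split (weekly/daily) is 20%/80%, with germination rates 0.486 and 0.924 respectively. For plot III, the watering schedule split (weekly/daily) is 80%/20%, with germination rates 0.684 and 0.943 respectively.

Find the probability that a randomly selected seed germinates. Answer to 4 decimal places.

P(G|I) = 0.09·0.728 + 0.91·0.564 = 0.06552 + 0.51324 = 0.57876
P(G|II) = 0.2·0.486 + 0.8·0.924 = 0.0972 + 0.7392 = 0.8364
P(G|III) = 0.8·0.684 + 0.2·0.943 = 0.5472 + 0.1886 = 0.7358
Then overall,
P(G) = 0.16·0.57876 + 0.78·0.8364 + 0.06·0.7358
      = 0.0926016 + 0.652392 + 0.044148 = 0.7891416

P(G) ≈ 0.7891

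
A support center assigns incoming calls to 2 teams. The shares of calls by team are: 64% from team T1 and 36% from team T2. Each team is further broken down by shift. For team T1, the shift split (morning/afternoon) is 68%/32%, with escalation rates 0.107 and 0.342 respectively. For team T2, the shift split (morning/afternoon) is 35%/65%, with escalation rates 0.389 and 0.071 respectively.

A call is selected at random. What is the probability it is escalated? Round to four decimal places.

P(E|T1) = 0.68·0.107 + 0.32·0.342 = 0.07276 + 0.10944 = 0.1822
P(E|T2) = 0.35·0.389 + 0.65·0.071 = 0.13615 + 0.04615 = 0.1823
By total probability over the outer partition,
P(E) = 0.64·0.1822 + 0.36·0.1823
      = 0.116608 + 0.065628 = 0.182236

0.1822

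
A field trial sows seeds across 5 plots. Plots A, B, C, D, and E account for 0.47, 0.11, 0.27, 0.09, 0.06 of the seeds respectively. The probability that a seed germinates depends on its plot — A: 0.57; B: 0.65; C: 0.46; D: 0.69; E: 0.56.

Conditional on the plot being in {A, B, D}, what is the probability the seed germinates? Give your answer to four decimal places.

Let S = {A, B, D}.
P(S) = 0.47 + 0.11 + 0.09 = 0.67.
P(G ∩ S) = 0.57·0.47 + 0.65·0.11 + 0.69·0.09 = 0.2679 + 0.0715 + 0.0621 = 0.4015.
P(G | S) = 0.4015 / 0.67 = 0.599254…

P(G|S) ≈ 0.5993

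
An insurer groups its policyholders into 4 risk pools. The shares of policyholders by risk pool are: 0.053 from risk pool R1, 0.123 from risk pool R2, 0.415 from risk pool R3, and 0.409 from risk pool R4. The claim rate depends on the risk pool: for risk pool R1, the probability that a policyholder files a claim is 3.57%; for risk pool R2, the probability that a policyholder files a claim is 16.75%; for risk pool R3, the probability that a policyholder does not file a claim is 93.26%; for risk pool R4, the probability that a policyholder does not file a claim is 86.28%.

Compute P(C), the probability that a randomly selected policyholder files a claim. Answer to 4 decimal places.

0.1066

P(C|R3) = 1 − 0.9326 = 0.0674.
P(C|R4) = 1 − 0.8628 = 0.1372.
P(C) = P(C|R1)·P(R1) + P(C|R2)·P(R2) + P(C|R3)·P(R3) + P(C|R4)·P(R4)
      = 0.0357·0.053 + 0.1675·0.123 + 0.0674·0.415 + 0.1372·0.409
      = 0.0018921 + 0.0206025 + 0.027971 + 0.0561148 = 0.1065804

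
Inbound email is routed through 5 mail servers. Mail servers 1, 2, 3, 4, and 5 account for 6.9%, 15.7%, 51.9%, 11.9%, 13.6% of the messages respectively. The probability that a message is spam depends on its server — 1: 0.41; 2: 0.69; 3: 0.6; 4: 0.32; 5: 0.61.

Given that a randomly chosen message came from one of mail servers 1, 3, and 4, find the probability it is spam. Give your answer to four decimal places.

Let J = {1, 3, 4}.
P(J) = 0.069 + 0.519 + 0.119 = 0.707.
P(S ∩ J) = 0.41·0.069 + 0.6·0.519 + 0.32·0.119 = 0.02829 + 0.3114 + 0.03808 = 0.37777.
P(S | J) = 0.37777 / 0.707 = 0.534328…

P(S|J) ≈ 0.5343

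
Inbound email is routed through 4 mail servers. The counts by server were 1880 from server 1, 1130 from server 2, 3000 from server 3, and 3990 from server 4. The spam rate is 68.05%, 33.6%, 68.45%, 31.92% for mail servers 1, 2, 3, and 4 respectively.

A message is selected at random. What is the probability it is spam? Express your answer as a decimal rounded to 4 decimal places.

P(S) ≈ 0.4986

Total: 1880 + 1130 + 3000 + 3990 = 10000.
P(1) = 1880/10000 = 0.188. P(2) = 1130/10000 = 0.113. P(3) = 3000/10000 = 0.3. P(4) = 3990/10000 = 0.399.
Using total probability over the partition,
P(S) = P(S|1)·P(1) + P(S|2)·P(2) + P(S|3)·P(3) + P(S|4)·P(4)
      = 0.6805·0.188 + 0.336·0.113 + 0.6845·0.3 + 0.3192·0.399
      = 0.127934 + 0.037968 + 0.20535 + 0.1273608 = 0.4986128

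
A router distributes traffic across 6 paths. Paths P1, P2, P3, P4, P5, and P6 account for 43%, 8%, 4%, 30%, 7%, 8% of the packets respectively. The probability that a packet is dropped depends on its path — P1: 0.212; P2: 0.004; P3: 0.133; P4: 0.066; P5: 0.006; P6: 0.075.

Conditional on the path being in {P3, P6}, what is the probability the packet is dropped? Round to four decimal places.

Let S = {P3, P6}.
P(S) = 0.04 + 0.08 = 0.12.
P(L ∩ S) = 0.133·0.04 + 0.075·0.08 = 0.00532 + 0.006 = 0.01132.
P(L | S) = 0.01132 / 0.12 = 0.094333…

0.0943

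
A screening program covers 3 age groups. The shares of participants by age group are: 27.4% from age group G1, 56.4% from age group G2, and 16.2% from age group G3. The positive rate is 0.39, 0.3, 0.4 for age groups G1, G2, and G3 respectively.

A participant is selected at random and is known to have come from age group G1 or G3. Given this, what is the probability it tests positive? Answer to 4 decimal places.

P(T|S) ≈ 0.3937

Let S = {G1, G3}.
P(S) = 0.274 + 0.162 = 0.436.
P(T ∩ S) = 0.39·0.274 + 0.4·0.162 = 0.10686 + 0.0648 = 0.17166.
P(T | S) = 0.17166 / 0.436 = 0.393716…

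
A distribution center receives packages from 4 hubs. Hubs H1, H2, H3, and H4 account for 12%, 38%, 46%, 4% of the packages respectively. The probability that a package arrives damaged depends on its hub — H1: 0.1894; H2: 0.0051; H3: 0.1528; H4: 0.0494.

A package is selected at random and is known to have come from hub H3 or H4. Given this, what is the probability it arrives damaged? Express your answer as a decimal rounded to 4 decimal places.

P(D|S) ≈ 0.1445

Let S = {H3, H4}.
P(S) = 0.46 + 0.04 = 0.5.
P(D ∩ S) = 0.1528·0.46 + 0.0494·0.04 = 0.070288 + 0.001976 = 0.072264.
P(D | S) = 0.072264 / 0.5 = 0.144528…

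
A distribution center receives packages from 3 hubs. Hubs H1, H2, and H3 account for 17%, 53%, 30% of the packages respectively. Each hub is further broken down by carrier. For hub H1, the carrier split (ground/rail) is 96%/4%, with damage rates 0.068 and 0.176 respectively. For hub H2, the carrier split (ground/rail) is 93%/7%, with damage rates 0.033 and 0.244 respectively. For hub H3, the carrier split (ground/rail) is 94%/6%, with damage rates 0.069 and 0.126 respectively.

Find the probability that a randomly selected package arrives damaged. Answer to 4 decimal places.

P(D) ≈ 0.0593

P(D|H1) = 0.96·0.068 + 0.04·0.176 = 0.06528 + 0.00704 = 0.07232
P(D|H2) = 0.93·0.033 + 0.07·0.244 = 0.03069 + 0.01708 = 0.04777
P(D|H3) = 0.94·0.069 + 0.06·0.126 = 0.06486 + 0.00756 = 0.07242
By total probability over the outer partition,
P(D) = 0.17·0.07232 + 0.53·0.04777 + 0.3·0.07242
      = 0.0122944 + 0.0253181 + 0.021726 = 0.0593385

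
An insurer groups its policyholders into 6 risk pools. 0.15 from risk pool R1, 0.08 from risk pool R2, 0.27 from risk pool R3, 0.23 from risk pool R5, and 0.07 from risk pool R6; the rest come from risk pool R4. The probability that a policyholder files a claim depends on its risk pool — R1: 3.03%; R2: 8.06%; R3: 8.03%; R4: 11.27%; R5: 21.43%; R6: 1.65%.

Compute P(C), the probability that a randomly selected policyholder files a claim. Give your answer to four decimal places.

P(R4) = 1 − (0.15 + 0.08 + 0.27 + 0.23 + 0.07) = 0.2.
Summing over the partition,
P(C) = P(C|R1)·P(R1) + P(C|R2)·P(R2) + P(C|R3)·P(R3) + P(C|R4)·P(R4) + P(C|R5)·P(R5) + P(C|R6)·P(R6)
      = 0.0303·0.15 + 0.0806·0.08 + 0.0803·0.27 + 0.1127·0.2 + 0.2143·0.23 + 0.0165·0.07
      = 0.004545 + 0.006448 + 0.021681 + 0.02254 + 0.049289 + 0.001155 = 0.105658

0.1057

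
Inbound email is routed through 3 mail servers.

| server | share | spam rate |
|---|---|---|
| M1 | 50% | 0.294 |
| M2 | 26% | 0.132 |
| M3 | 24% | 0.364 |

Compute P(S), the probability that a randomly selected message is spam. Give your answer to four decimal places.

P(S) ≈ 0.2687

Using total probability over the partition,
P(S) = P(S|M1)·P(M1) + P(S|M2)·P(M2) + P(S|M3)·P(M3)
      = 0.294·0.5 + 0.132·0.26 + 0.364·0.24
      = 0.147 + 0.03432 + 0.08736 = 0.26868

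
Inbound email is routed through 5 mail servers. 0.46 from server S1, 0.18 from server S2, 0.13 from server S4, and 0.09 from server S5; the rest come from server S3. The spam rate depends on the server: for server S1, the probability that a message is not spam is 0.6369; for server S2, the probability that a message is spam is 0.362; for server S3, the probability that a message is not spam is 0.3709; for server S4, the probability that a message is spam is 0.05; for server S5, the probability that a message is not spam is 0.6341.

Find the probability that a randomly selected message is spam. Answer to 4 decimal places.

0.3597

P(S3) = 1 − (0.46 + 0.18 + 0.13 + 0.09) = 0.14.
P(S|S1) = 1 − 0.6369 = 0.3631.
P(S|S3) = 1 − 0.3709 = 0.6291.
P(S|S5) = 1 − 0.6341 = 0.3659.
By the law of total probability,
P(S) = P(S|S1)·P(S1) + P(S|S2)·P(S2) + P(S|S3)·P(S3) + P(S|S4)·P(S4) + P(S|S5)·P(S5)
      = 0.3631·0.46 + 0.362·0.18 + 0.6291·0.14 + 0.05·0.13 + 0.3659·0.09
      = 0.167026 + 0.06516 + 0.088074 + 0.0065 + 0.032931 = 0.359691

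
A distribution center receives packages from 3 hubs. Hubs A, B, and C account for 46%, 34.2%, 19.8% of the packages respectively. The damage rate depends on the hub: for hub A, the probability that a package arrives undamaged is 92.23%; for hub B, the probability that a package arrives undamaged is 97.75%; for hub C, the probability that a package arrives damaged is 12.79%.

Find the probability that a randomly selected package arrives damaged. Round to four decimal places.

P(D|A) = 1 − 0.9223 = 0.0777.
P(D|B) = 1 − 0.9775 = 0.0225.
Summing over the partition,
P(D) = P(D|A)·P(A) + P(D|B)·P(B) + P(D|C)·P(C)
      = 0.0777·0.46 + 0.0225·0.342 + 0.1279·0.198
      = 0.035742 + 0.007695 + 0.0253242 = 0.0687612

0.0688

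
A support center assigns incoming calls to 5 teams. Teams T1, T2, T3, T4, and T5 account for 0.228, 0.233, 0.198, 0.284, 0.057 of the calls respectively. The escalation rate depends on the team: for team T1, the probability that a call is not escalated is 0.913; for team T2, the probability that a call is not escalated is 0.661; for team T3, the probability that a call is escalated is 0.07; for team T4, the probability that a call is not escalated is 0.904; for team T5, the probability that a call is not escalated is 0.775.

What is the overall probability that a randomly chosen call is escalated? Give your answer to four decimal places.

P(E|T1) = 1 − 0.913 = 0.087.
P(E|T2) = 1 − 0.661 = 0.339.
P(E|T4) = 1 − 0.904 = 0.096.
P(E|T5) = 1 − 0.775 = 0.225.
By the law of total probability,
P(E) = P(E|T1)·P(T1) + P(E|T2)·P(T2) + P(E|T3)·P(T3) + P(E|T4)·P(T4) + P(E|T5)·P(T5)
      = 0.087·0.228 + 0.339·0.233 + 0.07·0.198 + 0.096·0.284 + 0.225·0.057
      = 0.019836 + 0.078987 + 0.01386 + 0.027264 + 0.012825 = 0.152772

0.1528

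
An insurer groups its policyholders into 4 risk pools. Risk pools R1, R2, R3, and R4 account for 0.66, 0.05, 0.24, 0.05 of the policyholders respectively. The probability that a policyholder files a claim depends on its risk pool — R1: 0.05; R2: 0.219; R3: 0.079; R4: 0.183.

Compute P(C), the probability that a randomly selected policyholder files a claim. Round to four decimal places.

0.0721

P(C) = P(C|R1)·P(R1) + P(C|R2)·P(R2) + P(C|R3)·P(R3) + P(C|R4)·P(R4)
      = 0.05·0.66 + 0.219·0.05 + 0.079·0.24 + 0.183·0.05
      = 0.033 + 0.01095 + 0.01896 + 0.00915 = 0.07206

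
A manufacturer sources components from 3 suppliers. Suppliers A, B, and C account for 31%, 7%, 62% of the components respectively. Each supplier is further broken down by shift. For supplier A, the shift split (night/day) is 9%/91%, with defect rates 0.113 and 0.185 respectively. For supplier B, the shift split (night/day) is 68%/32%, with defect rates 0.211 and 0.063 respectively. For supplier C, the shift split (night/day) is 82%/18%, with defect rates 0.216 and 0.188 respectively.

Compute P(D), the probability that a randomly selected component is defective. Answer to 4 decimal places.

P(D|A) = 0.09·0.113 + 0.91·0.185 = 0.01017 + 0.16835 = 0.17852
P(D|B) = 0.68·0.211 + 0.32·0.063 = 0.14348 + 0.02016 = 0.16364
P(D|C) = 0.82·0.216 + 0.18·0.188 = 0.17712 + 0.03384 = 0.21096
Then overall,
P(D) = 0.31·0.17852 + 0.07·0.16364 + 0.62·0.21096
      = 0.0553412 + 0.0114548 + 0.1307952 = 0.1975912

0.1976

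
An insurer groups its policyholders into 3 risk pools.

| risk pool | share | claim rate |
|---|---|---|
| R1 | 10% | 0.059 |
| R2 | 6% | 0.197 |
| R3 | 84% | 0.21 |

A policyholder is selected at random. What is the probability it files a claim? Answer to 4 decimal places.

P(C) ≈ 0.1941

P(C) = P(C|R1)·P(R1) + P(C|R2)·P(R2) + P(C|R3)·P(R3)
      = 0.059·0.1 + 0.197·0.06 + 0.21·0.84
      = 0.0059 + 0.01182 + 0.1764 = 0.19412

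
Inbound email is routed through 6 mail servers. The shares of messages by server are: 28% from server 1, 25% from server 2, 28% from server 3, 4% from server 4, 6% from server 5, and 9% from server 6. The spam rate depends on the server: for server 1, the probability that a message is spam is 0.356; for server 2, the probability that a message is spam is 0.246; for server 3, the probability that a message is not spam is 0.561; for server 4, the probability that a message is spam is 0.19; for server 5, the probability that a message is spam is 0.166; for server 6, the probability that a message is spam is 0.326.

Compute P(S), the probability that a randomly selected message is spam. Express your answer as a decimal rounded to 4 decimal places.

0.3310

P(S|3) = 1 − 0.561 = 0.439.
Using total probability over the partition,
P(S) = P(S|1)·P(1) + P(S|2)·P(2) + P(S|3)·P(3) + P(S|4)·P(4) + P(S|5)·P(5) + P(S|6)·P(6)
      = 0.356·0.28 + 0.246·0.25 + 0.439·0.28 + 0.19·0.04 + 0.166·0.06 + 0.326·0.09
      = 0.09968 + 0.0615 + 0.12292 + 0.0076 + 0.00996 + 0.02934 = 0.331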